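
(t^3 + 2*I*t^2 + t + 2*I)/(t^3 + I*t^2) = 1 + I/t + 2/t^2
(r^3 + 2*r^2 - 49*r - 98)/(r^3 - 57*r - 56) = (r^2 - 5*r - 14)/(r^2 - 7*r - 8)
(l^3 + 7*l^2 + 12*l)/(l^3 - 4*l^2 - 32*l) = (l + 3)/(l - 8)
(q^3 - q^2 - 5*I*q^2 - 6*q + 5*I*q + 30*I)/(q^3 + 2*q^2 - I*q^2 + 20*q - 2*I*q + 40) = (q - 3)/(q + 4*I)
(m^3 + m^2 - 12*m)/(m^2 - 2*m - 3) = m*(m + 4)/(m + 1)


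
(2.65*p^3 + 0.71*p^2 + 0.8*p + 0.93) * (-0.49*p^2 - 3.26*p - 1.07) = -1.2985*p^5 - 8.9869*p^4 - 5.5421*p^3 - 3.8234*p^2 - 3.8878*p - 0.9951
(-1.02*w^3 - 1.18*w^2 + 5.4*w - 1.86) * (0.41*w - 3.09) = -0.4182*w^4 + 2.668*w^3 + 5.8602*w^2 - 17.4486*w + 5.7474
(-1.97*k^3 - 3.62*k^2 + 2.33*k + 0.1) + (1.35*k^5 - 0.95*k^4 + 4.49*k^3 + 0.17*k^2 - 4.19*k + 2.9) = 1.35*k^5 - 0.95*k^4 + 2.52*k^3 - 3.45*k^2 - 1.86*k + 3.0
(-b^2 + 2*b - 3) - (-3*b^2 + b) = 2*b^2 + b - 3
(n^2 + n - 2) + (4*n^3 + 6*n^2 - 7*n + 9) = 4*n^3 + 7*n^2 - 6*n + 7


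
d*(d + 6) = d^2 + 6*d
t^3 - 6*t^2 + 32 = (t - 4)^2*(t + 2)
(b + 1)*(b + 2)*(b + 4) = b^3 + 7*b^2 + 14*b + 8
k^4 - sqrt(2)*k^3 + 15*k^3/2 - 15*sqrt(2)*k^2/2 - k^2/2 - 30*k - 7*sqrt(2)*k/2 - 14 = (k + 1/2)*(k + 7)*(k - 2*sqrt(2))*(k + sqrt(2))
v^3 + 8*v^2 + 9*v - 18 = (v - 1)*(v + 3)*(v + 6)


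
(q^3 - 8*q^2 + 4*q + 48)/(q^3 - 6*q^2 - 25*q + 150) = (q^2 - 2*q - 8)/(q^2 - 25)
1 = 1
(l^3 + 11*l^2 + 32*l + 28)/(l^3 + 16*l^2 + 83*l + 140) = (l^2 + 4*l + 4)/(l^2 + 9*l + 20)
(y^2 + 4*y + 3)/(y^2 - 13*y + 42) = (y^2 + 4*y + 3)/(y^2 - 13*y + 42)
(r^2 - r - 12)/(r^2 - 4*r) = (r + 3)/r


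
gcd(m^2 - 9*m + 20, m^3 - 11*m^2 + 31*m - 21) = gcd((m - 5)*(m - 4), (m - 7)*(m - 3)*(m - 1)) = 1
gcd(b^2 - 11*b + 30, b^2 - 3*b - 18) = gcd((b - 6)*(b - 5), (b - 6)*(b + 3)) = b - 6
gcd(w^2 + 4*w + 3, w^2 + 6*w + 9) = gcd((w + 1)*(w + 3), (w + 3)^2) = w + 3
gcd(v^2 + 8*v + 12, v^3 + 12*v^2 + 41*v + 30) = v + 6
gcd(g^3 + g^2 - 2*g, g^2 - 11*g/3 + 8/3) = g - 1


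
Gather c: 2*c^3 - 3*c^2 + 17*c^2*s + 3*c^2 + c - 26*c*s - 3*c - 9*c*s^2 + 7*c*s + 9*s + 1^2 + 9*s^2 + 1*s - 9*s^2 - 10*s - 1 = 2*c^3 + 17*c^2*s + c*(-9*s^2 - 19*s - 2)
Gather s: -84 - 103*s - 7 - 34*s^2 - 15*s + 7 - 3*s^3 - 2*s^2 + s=-3*s^3 - 36*s^2 - 117*s - 84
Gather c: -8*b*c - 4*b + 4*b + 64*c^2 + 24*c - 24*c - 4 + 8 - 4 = -8*b*c + 64*c^2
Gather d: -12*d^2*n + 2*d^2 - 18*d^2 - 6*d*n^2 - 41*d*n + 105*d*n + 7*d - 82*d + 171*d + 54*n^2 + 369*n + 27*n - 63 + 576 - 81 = d^2*(-12*n - 16) + d*(-6*n^2 + 64*n + 96) + 54*n^2 + 396*n + 432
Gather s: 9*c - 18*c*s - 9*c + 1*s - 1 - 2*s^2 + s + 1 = -2*s^2 + s*(2 - 18*c)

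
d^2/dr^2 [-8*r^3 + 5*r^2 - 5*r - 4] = 10 - 48*r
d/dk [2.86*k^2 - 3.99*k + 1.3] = 5.72*k - 3.99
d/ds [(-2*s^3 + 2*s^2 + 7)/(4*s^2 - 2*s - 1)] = 2*(-4*s^4 + 4*s^3 + s^2 - 30*s + 7)/(16*s^4 - 16*s^3 - 4*s^2 + 4*s + 1)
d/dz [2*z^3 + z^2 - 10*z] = 6*z^2 + 2*z - 10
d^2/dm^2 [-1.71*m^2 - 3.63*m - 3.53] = -3.42000000000000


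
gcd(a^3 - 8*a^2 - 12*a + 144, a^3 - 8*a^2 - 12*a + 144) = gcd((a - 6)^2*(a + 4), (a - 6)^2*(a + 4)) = a^3 - 8*a^2 - 12*a + 144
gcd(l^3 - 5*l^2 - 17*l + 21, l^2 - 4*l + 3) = l - 1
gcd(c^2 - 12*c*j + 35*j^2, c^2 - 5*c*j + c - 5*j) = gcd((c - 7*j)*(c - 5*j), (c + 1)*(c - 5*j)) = c - 5*j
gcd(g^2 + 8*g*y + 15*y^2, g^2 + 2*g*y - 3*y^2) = g + 3*y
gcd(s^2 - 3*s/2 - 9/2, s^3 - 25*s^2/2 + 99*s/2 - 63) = s - 3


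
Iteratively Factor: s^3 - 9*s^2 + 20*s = (s)*(s^2 - 9*s + 20) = s*(s - 4)*(s - 5)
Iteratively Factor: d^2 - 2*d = (d - 2)*(d)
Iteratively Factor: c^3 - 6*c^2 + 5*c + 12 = (c + 1)*(c^2 - 7*c + 12) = (c - 4)*(c + 1)*(c - 3)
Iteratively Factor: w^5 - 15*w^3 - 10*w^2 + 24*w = (w + 2)*(w^4 - 2*w^3 - 11*w^2 + 12*w) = (w - 1)*(w + 2)*(w^3 - w^2 - 12*w) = (w - 1)*(w + 2)*(w + 3)*(w^2 - 4*w) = w*(w - 1)*(w + 2)*(w + 3)*(w - 4)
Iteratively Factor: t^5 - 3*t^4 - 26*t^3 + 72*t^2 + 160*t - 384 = (t - 2)*(t^4 - t^3 - 28*t^2 + 16*t + 192) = (t - 4)*(t - 2)*(t^3 + 3*t^2 - 16*t - 48) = (t - 4)*(t - 2)*(t + 3)*(t^2 - 16) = (t - 4)*(t - 2)*(t + 3)*(t + 4)*(t - 4)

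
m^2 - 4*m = m*(m - 4)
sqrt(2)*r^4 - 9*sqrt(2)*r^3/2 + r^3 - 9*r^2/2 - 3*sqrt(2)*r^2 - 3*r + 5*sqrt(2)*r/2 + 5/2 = (r - 5)*(r - 1/2)*(r + sqrt(2)/2)*(sqrt(2)*r + sqrt(2))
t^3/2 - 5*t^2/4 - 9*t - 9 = (t/2 + 1)*(t - 6)*(t + 3/2)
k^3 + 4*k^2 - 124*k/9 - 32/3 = (k - 8/3)*(k + 2/3)*(k + 6)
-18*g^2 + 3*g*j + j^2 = (-3*g + j)*(6*g + j)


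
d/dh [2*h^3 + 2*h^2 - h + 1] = 6*h^2 + 4*h - 1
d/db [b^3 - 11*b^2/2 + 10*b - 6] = 3*b^2 - 11*b + 10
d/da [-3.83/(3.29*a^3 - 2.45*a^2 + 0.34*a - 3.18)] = (37.8021*a^2 - 18.767*a + 1.3022)/(3.29*a^3 - 2.45*a^2 + 0.34*a - 3.18)^2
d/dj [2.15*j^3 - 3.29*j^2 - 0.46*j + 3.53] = 6.45*j^2 - 6.58*j - 0.46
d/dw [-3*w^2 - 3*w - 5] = -6*w - 3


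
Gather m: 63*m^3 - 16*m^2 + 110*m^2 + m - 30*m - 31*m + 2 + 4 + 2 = 63*m^3 + 94*m^2 - 60*m + 8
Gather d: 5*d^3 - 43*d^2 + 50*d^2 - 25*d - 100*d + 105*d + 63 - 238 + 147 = 5*d^3 + 7*d^2 - 20*d - 28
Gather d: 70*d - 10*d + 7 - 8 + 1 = 60*d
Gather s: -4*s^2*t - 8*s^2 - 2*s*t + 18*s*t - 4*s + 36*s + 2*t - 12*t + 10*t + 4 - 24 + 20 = s^2*(-4*t - 8) + s*(16*t + 32)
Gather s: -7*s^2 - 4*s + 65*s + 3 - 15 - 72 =-7*s^2 + 61*s - 84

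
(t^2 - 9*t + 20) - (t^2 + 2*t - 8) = 28 - 11*t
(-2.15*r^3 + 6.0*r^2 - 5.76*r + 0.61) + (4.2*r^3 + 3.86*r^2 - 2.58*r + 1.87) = 2.05*r^3 + 9.86*r^2 - 8.34*r + 2.48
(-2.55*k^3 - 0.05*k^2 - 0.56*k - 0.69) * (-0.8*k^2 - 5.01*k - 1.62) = 2.04*k^5 + 12.8155*k^4 + 4.8295*k^3 + 3.4386*k^2 + 4.3641*k + 1.1178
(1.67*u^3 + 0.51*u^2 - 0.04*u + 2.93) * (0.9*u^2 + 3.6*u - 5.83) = 1.503*u^5 + 6.471*u^4 - 7.9361*u^3 - 0.4803*u^2 + 10.7812*u - 17.0819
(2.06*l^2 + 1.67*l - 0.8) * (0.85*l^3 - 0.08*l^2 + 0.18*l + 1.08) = 1.751*l^5 + 1.2547*l^4 - 0.4428*l^3 + 2.5894*l^2 + 1.6596*l - 0.864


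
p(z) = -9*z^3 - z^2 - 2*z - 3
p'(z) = -27*z^2 - 2*z - 2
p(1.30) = -27.06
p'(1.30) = -50.23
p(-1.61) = 35.19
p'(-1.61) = -68.77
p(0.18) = -3.44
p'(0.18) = -3.23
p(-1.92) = 60.85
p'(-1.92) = -97.69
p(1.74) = -56.92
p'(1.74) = -87.23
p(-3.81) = 487.86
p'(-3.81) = -386.31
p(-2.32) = 108.64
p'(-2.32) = -142.68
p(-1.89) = 57.97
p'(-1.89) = -94.67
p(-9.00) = 6495.00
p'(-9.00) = -2171.00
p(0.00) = -3.00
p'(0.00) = -2.00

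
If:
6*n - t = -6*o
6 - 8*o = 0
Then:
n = t/6 - 3/4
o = 3/4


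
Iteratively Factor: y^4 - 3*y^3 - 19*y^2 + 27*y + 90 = (y - 5)*(y^3 + 2*y^2 - 9*y - 18) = (y - 5)*(y + 3)*(y^2 - y - 6) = (y - 5)*(y + 2)*(y + 3)*(y - 3)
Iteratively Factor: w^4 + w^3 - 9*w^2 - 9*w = (w)*(w^3 + w^2 - 9*w - 9) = w*(w + 1)*(w^2 - 9) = w*(w - 3)*(w + 1)*(w + 3)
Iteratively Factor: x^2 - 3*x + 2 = (x - 1)*(x - 2)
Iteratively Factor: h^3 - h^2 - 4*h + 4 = (h + 2)*(h^2 - 3*h + 2) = (h - 1)*(h + 2)*(h - 2)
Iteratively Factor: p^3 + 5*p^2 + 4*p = (p)*(p^2 + 5*p + 4) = p*(p + 1)*(p + 4)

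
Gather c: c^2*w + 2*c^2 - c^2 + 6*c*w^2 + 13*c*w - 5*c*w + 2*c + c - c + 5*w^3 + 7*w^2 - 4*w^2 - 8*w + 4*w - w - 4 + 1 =c^2*(w + 1) + c*(6*w^2 + 8*w + 2) + 5*w^3 + 3*w^2 - 5*w - 3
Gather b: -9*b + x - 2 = -9*b + x - 2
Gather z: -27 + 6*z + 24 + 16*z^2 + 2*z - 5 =16*z^2 + 8*z - 8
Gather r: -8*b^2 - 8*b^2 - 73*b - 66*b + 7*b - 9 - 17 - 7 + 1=-16*b^2 - 132*b - 32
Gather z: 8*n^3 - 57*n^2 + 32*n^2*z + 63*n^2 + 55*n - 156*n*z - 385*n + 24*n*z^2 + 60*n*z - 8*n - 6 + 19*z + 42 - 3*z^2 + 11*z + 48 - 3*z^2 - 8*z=8*n^3 + 6*n^2 - 338*n + z^2*(24*n - 6) + z*(32*n^2 - 96*n + 22) + 84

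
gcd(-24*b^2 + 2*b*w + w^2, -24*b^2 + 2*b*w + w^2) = -24*b^2 + 2*b*w + w^2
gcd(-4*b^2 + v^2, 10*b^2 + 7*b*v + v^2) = 2*b + v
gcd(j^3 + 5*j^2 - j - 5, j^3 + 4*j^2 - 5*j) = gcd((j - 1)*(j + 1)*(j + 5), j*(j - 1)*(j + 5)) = j^2 + 4*j - 5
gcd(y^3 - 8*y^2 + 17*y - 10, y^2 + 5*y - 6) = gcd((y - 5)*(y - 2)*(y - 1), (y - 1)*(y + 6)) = y - 1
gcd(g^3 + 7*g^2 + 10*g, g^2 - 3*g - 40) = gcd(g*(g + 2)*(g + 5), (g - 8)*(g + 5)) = g + 5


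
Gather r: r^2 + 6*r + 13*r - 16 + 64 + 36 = r^2 + 19*r + 84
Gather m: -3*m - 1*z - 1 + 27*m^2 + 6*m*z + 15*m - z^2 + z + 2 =27*m^2 + m*(6*z + 12) - z^2 + 1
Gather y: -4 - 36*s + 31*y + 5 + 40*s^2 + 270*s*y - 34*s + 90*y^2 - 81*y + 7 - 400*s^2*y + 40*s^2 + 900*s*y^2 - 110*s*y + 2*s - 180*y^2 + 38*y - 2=80*s^2 - 68*s + y^2*(900*s - 90) + y*(-400*s^2 + 160*s - 12) + 6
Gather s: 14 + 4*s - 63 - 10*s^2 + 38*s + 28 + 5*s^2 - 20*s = -5*s^2 + 22*s - 21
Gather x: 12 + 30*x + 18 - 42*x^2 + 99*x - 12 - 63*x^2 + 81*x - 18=-105*x^2 + 210*x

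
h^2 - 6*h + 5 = (h - 5)*(h - 1)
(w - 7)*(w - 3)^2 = w^3 - 13*w^2 + 51*w - 63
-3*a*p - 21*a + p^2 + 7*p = (-3*a + p)*(p + 7)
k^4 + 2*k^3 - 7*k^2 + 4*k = k*(k - 1)^2*(k + 4)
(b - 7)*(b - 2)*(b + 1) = b^3 - 8*b^2 + 5*b + 14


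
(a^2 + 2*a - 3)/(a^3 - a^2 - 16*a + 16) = (a + 3)/(a^2 - 16)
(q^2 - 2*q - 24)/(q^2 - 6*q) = (q + 4)/q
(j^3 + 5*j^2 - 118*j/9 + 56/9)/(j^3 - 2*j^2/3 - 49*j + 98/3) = (j - 4/3)/(j - 7)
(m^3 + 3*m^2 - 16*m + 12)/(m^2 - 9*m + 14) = (m^2 + 5*m - 6)/(m - 7)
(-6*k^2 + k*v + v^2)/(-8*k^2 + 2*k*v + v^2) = (3*k + v)/(4*k + v)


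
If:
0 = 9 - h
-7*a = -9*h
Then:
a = 81/7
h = 9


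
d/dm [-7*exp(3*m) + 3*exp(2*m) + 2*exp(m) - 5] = (-21*exp(2*m) + 6*exp(m) + 2)*exp(m)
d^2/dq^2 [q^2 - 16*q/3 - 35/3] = 2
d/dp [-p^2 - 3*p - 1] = -2*p - 3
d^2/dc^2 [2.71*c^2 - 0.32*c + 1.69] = 5.42000000000000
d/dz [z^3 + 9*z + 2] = 3*z^2 + 9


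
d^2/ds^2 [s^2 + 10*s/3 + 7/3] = 2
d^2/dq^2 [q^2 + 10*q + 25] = 2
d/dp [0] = 0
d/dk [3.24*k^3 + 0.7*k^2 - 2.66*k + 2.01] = 9.72*k^2 + 1.4*k - 2.66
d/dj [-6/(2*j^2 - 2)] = 6*j/(j^2 - 1)^2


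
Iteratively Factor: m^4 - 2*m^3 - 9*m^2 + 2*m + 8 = (m - 4)*(m^3 + 2*m^2 - m - 2) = (m - 4)*(m + 1)*(m^2 + m - 2) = (m - 4)*(m - 1)*(m + 1)*(m + 2)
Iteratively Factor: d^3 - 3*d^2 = (d)*(d^2 - 3*d) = d*(d - 3)*(d)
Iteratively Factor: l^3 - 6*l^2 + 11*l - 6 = (l - 2)*(l^2 - 4*l + 3) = (l - 3)*(l - 2)*(l - 1)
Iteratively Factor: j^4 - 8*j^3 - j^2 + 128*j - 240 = (j - 5)*(j^3 - 3*j^2 - 16*j + 48) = (j - 5)*(j - 4)*(j^2 + j - 12) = (j - 5)*(j - 4)*(j - 3)*(j + 4)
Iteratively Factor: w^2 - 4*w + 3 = (w - 3)*(w - 1)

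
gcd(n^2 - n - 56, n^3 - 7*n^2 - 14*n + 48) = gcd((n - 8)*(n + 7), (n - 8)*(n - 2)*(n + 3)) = n - 8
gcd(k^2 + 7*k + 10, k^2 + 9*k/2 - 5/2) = k + 5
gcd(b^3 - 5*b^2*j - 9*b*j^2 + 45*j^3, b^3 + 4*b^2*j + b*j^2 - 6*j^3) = b + 3*j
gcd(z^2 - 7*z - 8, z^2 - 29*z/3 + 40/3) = z - 8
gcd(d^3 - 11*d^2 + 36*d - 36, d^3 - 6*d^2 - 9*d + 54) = d^2 - 9*d + 18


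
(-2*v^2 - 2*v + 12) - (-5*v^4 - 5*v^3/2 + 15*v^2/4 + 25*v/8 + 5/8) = 5*v^4 + 5*v^3/2 - 23*v^2/4 - 41*v/8 + 91/8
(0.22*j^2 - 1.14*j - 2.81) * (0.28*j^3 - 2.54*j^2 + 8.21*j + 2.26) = 0.0616*j^5 - 0.878*j^4 + 3.915*j^3 - 1.7248*j^2 - 25.6465*j - 6.3506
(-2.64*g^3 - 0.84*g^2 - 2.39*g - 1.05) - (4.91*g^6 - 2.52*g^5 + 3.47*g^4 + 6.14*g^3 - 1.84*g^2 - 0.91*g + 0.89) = -4.91*g^6 + 2.52*g^5 - 3.47*g^4 - 8.78*g^3 + 1.0*g^2 - 1.48*g - 1.94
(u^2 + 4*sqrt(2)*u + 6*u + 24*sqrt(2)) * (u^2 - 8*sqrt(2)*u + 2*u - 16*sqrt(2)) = u^4 - 4*sqrt(2)*u^3 + 8*u^3 - 52*u^2 - 32*sqrt(2)*u^2 - 512*u - 48*sqrt(2)*u - 768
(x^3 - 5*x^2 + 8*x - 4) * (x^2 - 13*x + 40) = x^5 - 18*x^4 + 113*x^3 - 308*x^2 + 372*x - 160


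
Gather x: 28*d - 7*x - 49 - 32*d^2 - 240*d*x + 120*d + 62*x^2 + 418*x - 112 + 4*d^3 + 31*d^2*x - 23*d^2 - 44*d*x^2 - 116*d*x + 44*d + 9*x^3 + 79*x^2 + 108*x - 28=4*d^3 - 55*d^2 + 192*d + 9*x^3 + x^2*(141 - 44*d) + x*(31*d^2 - 356*d + 519) - 189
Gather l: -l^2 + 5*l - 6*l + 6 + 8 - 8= -l^2 - l + 6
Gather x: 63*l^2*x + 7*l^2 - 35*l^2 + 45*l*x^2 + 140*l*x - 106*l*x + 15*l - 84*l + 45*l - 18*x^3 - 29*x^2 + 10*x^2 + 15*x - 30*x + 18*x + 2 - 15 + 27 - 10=-28*l^2 - 24*l - 18*x^3 + x^2*(45*l - 19) + x*(63*l^2 + 34*l + 3) + 4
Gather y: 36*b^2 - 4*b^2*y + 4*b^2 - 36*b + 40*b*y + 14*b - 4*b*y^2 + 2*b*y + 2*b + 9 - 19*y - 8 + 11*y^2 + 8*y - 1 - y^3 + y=40*b^2 - 20*b - y^3 + y^2*(11 - 4*b) + y*(-4*b^2 + 42*b - 10)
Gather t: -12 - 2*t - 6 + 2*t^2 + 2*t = 2*t^2 - 18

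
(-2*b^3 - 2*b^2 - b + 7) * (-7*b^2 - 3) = 14*b^5 + 14*b^4 + 13*b^3 - 43*b^2 + 3*b - 21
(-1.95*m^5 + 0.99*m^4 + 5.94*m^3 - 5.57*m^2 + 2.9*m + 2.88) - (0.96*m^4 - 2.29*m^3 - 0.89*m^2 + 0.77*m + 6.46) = -1.95*m^5 + 0.03*m^4 + 8.23*m^3 - 4.68*m^2 + 2.13*m - 3.58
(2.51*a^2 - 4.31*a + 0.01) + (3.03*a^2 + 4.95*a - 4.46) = 5.54*a^2 + 0.640000000000001*a - 4.45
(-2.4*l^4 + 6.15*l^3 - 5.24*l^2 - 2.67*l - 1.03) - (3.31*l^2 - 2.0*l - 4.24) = -2.4*l^4 + 6.15*l^3 - 8.55*l^2 - 0.67*l + 3.21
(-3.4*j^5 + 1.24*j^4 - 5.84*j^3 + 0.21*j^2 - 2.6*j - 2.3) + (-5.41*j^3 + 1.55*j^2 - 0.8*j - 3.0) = -3.4*j^5 + 1.24*j^4 - 11.25*j^3 + 1.76*j^2 - 3.4*j - 5.3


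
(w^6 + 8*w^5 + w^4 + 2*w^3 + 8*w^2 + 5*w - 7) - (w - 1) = w^6 + 8*w^5 + w^4 + 2*w^3 + 8*w^2 + 4*w - 6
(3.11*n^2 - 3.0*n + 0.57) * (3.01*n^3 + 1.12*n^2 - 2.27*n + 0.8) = 9.3611*n^5 - 5.5468*n^4 - 8.704*n^3 + 9.9364*n^2 - 3.6939*n + 0.456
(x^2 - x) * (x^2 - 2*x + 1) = x^4 - 3*x^3 + 3*x^2 - x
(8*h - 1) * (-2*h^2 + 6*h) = -16*h^3 + 50*h^2 - 6*h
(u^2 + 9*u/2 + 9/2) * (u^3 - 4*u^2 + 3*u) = u^5 + u^4/2 - 21*u^3/2 - 9*u^2/2 + 27*u/2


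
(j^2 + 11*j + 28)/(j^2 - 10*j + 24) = (j^2 + 11*j + 28)/(j^2 - 10*j + 24)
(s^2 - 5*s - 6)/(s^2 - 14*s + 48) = (s + 1)/(s - 8)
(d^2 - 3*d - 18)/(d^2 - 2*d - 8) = (-d^2 + 3*d + 18)/(-d^2 + 2*d + 8)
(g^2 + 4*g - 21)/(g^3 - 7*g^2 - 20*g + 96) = (g + 7)/(g^2 - 4*g - 32)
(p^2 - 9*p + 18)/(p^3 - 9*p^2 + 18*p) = 1/p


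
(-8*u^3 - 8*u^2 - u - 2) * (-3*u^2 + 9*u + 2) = 24*u^5 - 48*u^4 - 85*u^3 - 19*u^2 - 20*u - 4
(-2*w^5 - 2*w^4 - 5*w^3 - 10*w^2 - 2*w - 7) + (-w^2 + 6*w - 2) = -2*w^5 - 2*w^4 - 5*w^3 - 11*w^2 + 4*w - 9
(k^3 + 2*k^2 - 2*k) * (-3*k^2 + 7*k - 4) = -3*k^5 + k^4 + 16*k^3 - 22*k^2 + 8*k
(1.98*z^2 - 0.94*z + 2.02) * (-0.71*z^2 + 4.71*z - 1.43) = -1.4058*z^4 + 9.9932*z^3 - 8.693*z^2 + 10.8584*z - 2.8886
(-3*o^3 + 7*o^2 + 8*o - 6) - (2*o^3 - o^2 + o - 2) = -5*o^3 + 8*o^2 + 7*o - 4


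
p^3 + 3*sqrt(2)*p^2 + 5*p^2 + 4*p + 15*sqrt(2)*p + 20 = (p + 5)*(p + sqrt(2))*(p + 2*sqrt(2))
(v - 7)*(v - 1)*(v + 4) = v^3 - 4*v^2 - 25*v + 28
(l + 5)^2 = l^2 + 10*l + 25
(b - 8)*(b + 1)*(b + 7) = b^3 - 57*b - 56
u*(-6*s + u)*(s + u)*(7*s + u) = -42*s^3*u - 41*s^2*u^2 + 2*s*u^3 + u^4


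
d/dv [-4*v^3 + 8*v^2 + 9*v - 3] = -12*v^2 + 16*v + 9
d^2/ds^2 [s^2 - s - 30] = 2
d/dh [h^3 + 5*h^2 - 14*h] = 3*h^2 + 10*h - 14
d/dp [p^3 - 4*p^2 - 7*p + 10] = 3*p^2 - 8*p - 7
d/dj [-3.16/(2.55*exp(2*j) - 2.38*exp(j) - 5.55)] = (16.116*exp(j) - 7.5208)*exp(j)/(-2.55*exp(2*j) + 2.38*exp(j) + 5.55)^2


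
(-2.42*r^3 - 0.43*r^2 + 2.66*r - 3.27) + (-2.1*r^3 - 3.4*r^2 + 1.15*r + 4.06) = -4.52*r^3 - 3.83*r^2 + 3.81*r + 0.79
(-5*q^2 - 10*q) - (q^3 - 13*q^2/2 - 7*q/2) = -q^3 + 3*q^2/2 - 13*q/2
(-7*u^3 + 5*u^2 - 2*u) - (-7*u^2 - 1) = -7*u^3 + 12*u^2 - 2*u + 1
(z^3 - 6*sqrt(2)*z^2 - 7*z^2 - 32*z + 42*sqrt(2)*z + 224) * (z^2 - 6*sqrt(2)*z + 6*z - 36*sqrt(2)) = z^5 - 12*sqrt(2)*z^4 - z^4 - 2*z^3 + 12*sqrt(2)*z^3 - 40*z^2 + 696*sqrt(2)*z^2 - 1680*z - 192*sqrt(2)*z - 8064*sqrt(2)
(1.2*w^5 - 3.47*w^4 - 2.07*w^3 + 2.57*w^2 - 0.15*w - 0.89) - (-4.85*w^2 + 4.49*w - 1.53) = 1.2*w^5 - 3.47*w^4 - 2.07*w^3 + 7.42*w^2 - 4.64*w + 0.64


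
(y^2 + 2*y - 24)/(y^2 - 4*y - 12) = (-y^2 - 2*y + 24)/(-y^2 + 4*y + 12)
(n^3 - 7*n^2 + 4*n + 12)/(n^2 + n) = n - 8 + 12/n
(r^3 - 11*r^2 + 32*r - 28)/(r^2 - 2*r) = r - 9 + 14/r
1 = 1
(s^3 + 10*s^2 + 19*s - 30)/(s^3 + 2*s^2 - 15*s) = (s^2 + 5*s - 6)/(s*(s - 3))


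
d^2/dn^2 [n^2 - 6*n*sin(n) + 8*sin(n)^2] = 6*n*sin(n) - 32*sin(n)^2 - 12*cos(n) + 18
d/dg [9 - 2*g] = -2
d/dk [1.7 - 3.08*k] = -3.08000000000000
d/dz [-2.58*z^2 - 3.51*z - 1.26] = -5.16*z - 3.51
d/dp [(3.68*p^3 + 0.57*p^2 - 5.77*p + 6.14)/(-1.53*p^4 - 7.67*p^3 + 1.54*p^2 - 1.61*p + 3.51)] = (5.6304*p^6 + 1.74419999999999*p^5 - 16.4452*p^4 - 62.7846*p^3 + 187.9999*p^2 - 14.9098*p - 10.3673)/(2.3409*p^8 + 23.4702*p^7 + 54.1165*p^6 - 18.697*p^5 + 16.3284*p^4 - 58.8022*p^3 + 13.4029*p^2 - 11.3022*p + 12.3201)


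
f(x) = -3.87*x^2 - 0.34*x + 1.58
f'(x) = -7.74*x - 0.34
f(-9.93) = -376.64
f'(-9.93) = 76.52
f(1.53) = -8.00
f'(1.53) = -12.18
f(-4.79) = -85.59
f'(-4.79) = 36.73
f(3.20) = -39.14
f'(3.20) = -25.11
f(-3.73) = -50.99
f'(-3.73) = 28.53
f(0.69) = -0.50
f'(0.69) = -5.68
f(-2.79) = -27.60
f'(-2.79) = 21.25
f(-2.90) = -29.98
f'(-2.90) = 22.11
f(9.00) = -314.95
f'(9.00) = -70.00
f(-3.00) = -32.23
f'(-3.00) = 22.88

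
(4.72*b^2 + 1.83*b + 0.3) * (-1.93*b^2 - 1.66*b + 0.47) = -9.1096*b^4 - 11.3671*b^3 - 1.3984*b^2 + 0.3621*b + 0.141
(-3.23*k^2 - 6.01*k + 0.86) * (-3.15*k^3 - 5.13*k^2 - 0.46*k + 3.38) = 10.1745*k^5 + 35.5014*k^4 + 29.6081*k^3 - 12.5646*k^2 - 20.7094*k + 2.9068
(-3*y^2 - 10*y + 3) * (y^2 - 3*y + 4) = -3*y^4 - y^3 + 21*y^2 - 49*y + 12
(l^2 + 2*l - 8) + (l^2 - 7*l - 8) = 2*l^2 - 5*l - 16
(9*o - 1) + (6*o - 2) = 15*o - 3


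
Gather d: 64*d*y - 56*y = 64*d*y - 56*y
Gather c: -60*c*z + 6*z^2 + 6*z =-60*c*z + 6*z^2 + 6*z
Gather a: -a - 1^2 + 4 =3 - a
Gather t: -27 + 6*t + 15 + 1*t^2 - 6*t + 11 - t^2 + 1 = 0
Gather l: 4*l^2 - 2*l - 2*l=4*l^2 - 4*l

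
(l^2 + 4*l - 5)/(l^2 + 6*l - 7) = (l + 5)/(l + 7)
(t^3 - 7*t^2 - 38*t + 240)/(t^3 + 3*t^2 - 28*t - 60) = (t - 8)/(t + 2)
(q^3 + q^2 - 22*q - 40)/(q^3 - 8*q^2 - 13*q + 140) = (q + 2)/(q - 7)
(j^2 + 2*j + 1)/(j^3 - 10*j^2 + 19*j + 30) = (j + 1)/(j^2 - 11*j + 30)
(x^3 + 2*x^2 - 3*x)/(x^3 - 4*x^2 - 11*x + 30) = x*(x - 1)/(x^2 - 7*x + 10)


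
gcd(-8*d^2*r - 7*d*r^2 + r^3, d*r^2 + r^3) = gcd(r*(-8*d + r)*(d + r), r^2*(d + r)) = d*r + r^2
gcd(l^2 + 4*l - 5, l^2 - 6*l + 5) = l - 1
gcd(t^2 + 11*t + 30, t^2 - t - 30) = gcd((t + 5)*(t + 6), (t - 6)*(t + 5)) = t + 5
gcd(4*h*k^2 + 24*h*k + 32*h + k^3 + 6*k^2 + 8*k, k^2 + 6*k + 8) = k^2 + 6*k + 8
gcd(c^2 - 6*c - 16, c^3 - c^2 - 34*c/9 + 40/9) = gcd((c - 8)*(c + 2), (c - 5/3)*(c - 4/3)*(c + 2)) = c + 2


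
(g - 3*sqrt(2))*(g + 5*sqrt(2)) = g^2 + 2*sqrt(2)*g - 30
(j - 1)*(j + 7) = j^2 + 6*j - 7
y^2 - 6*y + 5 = (y - 5)*(y - 1)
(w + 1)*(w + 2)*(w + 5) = w^3 + 8*w^2 + 17*w + 10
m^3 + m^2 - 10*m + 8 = (m - 2)*(m - 1)*(m + 4)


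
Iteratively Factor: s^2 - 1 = (s - 1)*(s + 1)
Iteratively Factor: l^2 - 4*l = (l)*(l - 4)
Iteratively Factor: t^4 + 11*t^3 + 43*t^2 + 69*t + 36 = (t + 1)*(t^3 + 10*t^2 + 33*t + 36) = (t + 1)*(t + 4)*(t^2 + 6*t + 9) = (t + 1)*(t + 3)*(t + 4)*(t + 3)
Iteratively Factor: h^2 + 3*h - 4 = (h - 1)*(h + 4)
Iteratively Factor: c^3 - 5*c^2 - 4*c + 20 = (c - 2)*(c^2 - 3*c - 10) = (c - 2)*(c + 2)*(c - 5)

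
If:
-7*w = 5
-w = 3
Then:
No Solution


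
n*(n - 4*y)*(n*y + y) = n^3*y - 4*n^2*y^2 + n^2*y - 4*n*y^2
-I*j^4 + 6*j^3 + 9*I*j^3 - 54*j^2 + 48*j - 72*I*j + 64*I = (j - 8)*(j + 2*I)*(j + 4*I)*(-I*j + I)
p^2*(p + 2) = p^3 + 2*p^2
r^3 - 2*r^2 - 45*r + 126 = (r - 6)*(r - 3)*(r + 7)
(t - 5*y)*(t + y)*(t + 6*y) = t^3 + 2*t^2*y - 29*t*y^2 - 30*y^3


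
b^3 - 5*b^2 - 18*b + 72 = (b - 6)*(b - 3)*(b + 4)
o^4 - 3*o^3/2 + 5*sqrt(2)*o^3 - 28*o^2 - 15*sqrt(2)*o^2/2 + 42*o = o*(o - 3/2)*(o - 2*sqrt(2))*(o + 7*sqrt(2))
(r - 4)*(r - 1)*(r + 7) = r^3 + 2*r^2 - 31*r + 28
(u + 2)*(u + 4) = u^2 + 6*u + 8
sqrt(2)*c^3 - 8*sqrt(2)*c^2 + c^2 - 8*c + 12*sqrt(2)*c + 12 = (c - 6)*(c - 2)*(sqrt(2)*c + 1)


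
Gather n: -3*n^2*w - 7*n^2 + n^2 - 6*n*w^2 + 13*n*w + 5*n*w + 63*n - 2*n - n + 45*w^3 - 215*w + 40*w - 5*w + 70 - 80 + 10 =n^2*(-3*w - 6) + n*(-6*w^2 + 18*w + 60) + 45*w^3 - 180*w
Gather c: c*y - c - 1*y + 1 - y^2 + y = c*(y - 1) - y^2 + 1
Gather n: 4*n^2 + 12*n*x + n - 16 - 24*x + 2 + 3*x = 4*n^2 + n*(12*x + 1) - 21*x - 14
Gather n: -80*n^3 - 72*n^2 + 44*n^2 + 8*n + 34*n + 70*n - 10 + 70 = -80*n^3 - 28*n^2 + 112*n + 60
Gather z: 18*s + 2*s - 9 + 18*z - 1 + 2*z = 20*s + 20*z - 10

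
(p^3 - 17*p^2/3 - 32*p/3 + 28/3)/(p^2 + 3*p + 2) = (3*p^2 - 23*p + 14)/(3*(p + 1))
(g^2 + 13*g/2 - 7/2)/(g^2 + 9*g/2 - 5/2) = (g + 7)/(g + 5)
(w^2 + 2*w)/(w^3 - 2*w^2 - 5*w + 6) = w/(w^2 - 4*w + 3)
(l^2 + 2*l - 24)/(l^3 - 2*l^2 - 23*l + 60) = (l + 6)/(l^2 + 2*l - 15)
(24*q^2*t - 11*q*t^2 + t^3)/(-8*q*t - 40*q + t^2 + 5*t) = t*(-3*q + t)/(t + 5)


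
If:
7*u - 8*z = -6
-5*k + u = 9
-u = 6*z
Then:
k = -243/125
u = -18/25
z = 3/25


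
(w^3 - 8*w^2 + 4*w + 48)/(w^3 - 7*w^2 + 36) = (w - 4)/(w - 3)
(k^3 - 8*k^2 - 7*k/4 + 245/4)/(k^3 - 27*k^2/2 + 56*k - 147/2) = (k + 5/2)/(k - 3)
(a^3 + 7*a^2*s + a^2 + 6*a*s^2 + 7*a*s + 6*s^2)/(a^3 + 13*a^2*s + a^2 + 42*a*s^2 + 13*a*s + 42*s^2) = (a + s)/(a + 7*s)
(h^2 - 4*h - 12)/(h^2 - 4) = (h - 6)/(h - 2)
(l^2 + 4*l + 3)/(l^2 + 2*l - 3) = (l + 1)/(l - 1)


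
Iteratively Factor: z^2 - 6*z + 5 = (z - 1)*(z - 5)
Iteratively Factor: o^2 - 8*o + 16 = (o - 4)*(o - 4)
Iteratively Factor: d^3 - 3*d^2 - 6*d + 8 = (d + 2)*(d^2 - 5*d + 4) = (d - 4)*(d + 2)*(d - 1)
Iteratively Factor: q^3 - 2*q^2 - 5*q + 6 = (q + 2)*(q^2 - 4*q + 3) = (q - 3)*(q + 2)*(q - 1)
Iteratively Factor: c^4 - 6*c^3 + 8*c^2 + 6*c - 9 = (c - 1)*(c^3 - 5*c^2 + 3*c + 9) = (c - 3)*(c - 1)*(c^2 - 2*c - 3) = (c - 3)^2*(c - 1)*(c + 1)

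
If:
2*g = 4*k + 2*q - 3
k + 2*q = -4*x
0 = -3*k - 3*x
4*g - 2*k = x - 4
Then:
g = -25/26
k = 2/13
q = 3/13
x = -2/13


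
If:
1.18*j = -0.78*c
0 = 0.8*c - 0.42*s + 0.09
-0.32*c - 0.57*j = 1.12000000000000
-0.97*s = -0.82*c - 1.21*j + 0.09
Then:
No Solution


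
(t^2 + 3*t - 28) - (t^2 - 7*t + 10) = 10*t - 38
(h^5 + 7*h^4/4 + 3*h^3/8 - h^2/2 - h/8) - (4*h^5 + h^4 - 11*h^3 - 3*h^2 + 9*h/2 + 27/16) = -3*h^5 + 3*h^4/4 + 91*h^3/8 + 5*h^2/2 - 37*h/8 - 27/16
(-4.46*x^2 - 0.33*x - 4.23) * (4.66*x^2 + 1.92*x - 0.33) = -20.7836*x^4 - 10.101*x^3 - 18.8736*x^2 - 8.0127*x + 1.3959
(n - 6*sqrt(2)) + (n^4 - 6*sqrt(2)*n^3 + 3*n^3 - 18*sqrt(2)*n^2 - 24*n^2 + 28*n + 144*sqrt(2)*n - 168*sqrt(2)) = n^4 - 6*sqrt(2)*n^3 + 3*n^3 - 18*sqrt(2)*n^2 - 24*n^2 + 29*n + 144*sqrt(2)*n - 174*sqrt(2)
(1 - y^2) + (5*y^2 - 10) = 4*y^2 - 9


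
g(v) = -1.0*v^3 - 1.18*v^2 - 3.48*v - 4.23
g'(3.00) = -37.56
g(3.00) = -52.29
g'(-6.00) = -97.32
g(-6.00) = 190.17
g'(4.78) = -83.31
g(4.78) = -157.04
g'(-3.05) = -24.19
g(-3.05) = 23.78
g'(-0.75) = -3.40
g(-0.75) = -1.86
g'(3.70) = -53.28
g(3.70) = -83.91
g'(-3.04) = -24.03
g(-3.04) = 23.54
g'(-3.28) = -28.01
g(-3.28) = 29.78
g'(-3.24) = -27.33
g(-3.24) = 28.67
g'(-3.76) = -37.02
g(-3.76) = 45.33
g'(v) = -3.0*v^2 - 2.36*v - 3.48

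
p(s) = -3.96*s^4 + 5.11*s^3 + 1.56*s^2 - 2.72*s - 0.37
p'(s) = -15.84*s^3 + 15.33*s^2 + 3.12*s - 2.72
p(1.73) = -9.42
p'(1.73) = -33.46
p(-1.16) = -10.26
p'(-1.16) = 39.01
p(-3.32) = -642.26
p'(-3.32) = 735.55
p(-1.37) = -20.81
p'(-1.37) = 62.51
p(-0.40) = 0.54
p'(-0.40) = -0.50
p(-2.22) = -138.74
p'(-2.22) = 239.21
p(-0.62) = 0.11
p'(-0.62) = 5.01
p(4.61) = -1267.66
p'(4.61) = -1214.42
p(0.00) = -0.37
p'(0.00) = -2.72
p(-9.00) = -29556.28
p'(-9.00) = 12758.29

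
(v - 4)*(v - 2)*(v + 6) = v^3 - 28*v + 48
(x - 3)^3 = x^3 - 9*x^2 + 27*x - 27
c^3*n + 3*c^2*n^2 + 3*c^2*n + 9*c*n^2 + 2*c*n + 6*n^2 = (c + 2)*(c + 3*n)*(c*n + n)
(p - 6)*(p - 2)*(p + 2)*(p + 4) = p^4 - 2*p^3 - 28*p^2 + 8*p + 96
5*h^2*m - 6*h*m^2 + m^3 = m*(-5*h + m)*(-h + m)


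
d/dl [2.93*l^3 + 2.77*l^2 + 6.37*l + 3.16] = 8.79*l^2 + 5.54*l + 6.37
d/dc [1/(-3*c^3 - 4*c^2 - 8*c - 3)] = (9*c^2 + 8*c + 8)/(3*c^3 + 4*c^2 + 8*c + 3)^2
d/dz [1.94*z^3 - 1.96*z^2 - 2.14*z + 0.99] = 5.82*z^2 - 3.92*z - 2.14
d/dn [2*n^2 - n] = 4*n - 1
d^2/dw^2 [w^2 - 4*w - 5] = 2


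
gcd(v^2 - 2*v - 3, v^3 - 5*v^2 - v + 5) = v + 1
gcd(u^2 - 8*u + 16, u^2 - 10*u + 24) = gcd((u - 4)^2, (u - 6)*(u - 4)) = u - 4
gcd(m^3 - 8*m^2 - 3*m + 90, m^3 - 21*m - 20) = m - 5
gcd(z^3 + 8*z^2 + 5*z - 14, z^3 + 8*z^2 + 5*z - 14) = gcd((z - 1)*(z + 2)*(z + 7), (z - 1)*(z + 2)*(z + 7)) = z^3 + 8*z^2 + 5*z - 14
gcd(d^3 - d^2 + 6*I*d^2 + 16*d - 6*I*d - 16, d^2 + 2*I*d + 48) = d + 8*I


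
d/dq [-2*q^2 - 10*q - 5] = -4*q - 10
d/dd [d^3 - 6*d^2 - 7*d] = 3*d^2 - 12*d - 7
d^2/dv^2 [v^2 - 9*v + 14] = 2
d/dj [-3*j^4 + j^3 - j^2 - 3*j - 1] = -12*j^3 + 3*j^2 - 2*j - 3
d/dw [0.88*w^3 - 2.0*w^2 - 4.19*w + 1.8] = 2.64*w^2 - 4.0*w - 4.19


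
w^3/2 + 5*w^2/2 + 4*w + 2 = (w/2 + 1)*(w + 1)*(w + 2)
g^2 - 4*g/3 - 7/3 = (g - 7/3)*(g + 1)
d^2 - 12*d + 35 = (d - 7)*(d - 5)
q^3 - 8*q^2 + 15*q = q*(q - 5)*(q - 3)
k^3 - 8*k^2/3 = k^2*(k - 8/3)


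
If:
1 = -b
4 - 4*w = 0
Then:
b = -1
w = 1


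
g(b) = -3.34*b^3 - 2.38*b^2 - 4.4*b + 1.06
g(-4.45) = 267.83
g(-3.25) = 104.88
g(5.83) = -767.32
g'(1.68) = -40.68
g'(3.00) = -108.86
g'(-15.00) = -2187.50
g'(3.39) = -135.69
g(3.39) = -171.33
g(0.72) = -4.59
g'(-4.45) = -181.64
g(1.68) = -28.89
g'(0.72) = -13.02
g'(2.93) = -104.37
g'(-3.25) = -94.77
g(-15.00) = 10804.06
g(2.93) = -116.28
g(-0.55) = 3.32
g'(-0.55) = -4.81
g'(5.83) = -372.72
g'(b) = -10.02*b^2 - 4.76*b - 4.4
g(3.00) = -123.74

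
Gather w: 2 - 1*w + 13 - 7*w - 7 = 8 - 8*w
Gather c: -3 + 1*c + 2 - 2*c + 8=7 - c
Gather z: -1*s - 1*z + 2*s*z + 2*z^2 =-s + 2*z^2 + z*(2*s - 1)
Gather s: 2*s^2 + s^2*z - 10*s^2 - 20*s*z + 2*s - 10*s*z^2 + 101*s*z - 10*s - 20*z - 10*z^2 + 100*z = s^2*(z - 8) + s*(-10*z^2 + 81*z - 8) - 10*z^2 + 80*z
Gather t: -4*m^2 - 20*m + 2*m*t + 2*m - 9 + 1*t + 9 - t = -4*m^2 + 2*m*t - 18*m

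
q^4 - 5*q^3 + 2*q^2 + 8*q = q*(q - 4)*(q - 2)*(q + 1)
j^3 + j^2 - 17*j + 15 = (j - 3)*(j - 1)*(j + 5)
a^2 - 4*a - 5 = (a - 5)*(a + 1)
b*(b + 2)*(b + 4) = b^3 + 6*b^2 + 8*b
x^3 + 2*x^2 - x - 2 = (x - 1)*(x + 1)*(x + 2)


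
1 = 1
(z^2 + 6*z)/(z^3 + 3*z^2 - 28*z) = (z + 6)/(z^2 + 3*z - 28)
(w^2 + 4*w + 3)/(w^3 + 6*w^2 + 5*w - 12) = (w + 1)/(w^2 + 3*w - 4)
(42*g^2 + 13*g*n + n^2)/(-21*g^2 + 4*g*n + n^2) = (-6*g - n)/(3*g - n)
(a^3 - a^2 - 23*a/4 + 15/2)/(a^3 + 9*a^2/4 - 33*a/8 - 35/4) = 2*(2*a - 3)/(4*a + 7)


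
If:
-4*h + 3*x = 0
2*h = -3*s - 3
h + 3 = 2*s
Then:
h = -15/7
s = 3/7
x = -20/7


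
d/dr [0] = 0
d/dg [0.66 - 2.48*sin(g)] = -2.48*cos(g)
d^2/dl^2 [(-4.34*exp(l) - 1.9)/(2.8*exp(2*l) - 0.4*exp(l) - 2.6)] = (-34.0256*exp(4*l) - 64.4448*exp(3*l) - 183.1872*exp(2*l) - 51.1184*exp(l) - 27.3624)*exp(l)/(21.952*exp(6*l) - 9.408*exp(5*l) - 59.808*exp(4*l) + 17.408*exp(3*l) + 55.536*exp(2*l) - 8.112*exp(l) - 17.576)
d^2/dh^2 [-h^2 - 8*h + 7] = -2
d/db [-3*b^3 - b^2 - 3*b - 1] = -9*b^2 - 2*b - 3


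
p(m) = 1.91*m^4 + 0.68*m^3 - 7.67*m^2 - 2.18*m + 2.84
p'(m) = 7.64*m^3 + 2.04*m^2 - 15.34*m - 2.18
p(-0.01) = 2.86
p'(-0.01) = -2.03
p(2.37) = 23.90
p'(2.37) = 74.63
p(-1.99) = 1.40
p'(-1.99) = -23.78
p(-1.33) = -3.45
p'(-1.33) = 3.86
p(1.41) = -6.03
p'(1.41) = 1.66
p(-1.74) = -2.66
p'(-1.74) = -9.56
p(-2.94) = 68.37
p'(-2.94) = -133.60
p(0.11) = 2.51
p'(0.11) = -3.83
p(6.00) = 2335.88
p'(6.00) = 1629.46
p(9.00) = 12389.18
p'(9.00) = 5594.56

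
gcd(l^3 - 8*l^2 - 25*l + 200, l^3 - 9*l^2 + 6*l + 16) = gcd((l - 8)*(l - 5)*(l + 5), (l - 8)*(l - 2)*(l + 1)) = l - 8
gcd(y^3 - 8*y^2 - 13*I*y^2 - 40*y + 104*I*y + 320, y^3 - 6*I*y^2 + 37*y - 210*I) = y - 5*I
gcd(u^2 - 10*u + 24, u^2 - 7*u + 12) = u - 4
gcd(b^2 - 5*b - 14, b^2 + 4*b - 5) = 1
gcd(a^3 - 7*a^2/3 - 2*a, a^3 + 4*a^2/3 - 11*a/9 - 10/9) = a + 2/3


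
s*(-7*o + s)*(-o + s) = 7*o^2*s - 8*o*s^2 + s^3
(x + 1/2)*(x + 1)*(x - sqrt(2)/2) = x^3 - sqrt(2)*x^2/2 + 3*x^2/2 - 3*sqrt(2)*x/4 + x/2 - sqrt(2)/4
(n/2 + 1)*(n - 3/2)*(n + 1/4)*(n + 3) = n^4/2 + 15*n^3/8 - 5*n^2/16 - 75*n/16 - 9/8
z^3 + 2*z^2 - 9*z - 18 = (z - 3)*(z + 2)*(z + 3)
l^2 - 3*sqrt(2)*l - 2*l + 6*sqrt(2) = (l - 2)*(l - 3*sqrt(2))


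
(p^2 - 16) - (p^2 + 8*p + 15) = -8*p - 31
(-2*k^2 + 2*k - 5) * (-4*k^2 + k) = 8*k^4 - 10*k^3 + 22*k^2 - 5*k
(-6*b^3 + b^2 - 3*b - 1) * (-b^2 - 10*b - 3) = 6*b^5 + 59*b^4 + 11*b^3 + 28*b^2 + 19*b + 3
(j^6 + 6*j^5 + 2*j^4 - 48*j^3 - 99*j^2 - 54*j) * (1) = j^6 + 6*j^5 + 2*j^4 - 48*j^3 - 99*j^2 - 54*j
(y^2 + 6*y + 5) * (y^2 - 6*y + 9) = y^4 - 22*y^2 + 24*y + 45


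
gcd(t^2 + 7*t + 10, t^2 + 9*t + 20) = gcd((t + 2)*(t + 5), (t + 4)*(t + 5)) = t + 5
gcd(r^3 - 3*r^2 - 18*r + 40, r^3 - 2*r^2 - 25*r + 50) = r^2 - 7*r + 10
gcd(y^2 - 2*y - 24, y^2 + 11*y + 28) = y + 4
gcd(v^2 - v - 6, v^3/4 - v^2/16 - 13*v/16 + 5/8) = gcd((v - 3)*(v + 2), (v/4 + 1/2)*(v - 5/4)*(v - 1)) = v + 2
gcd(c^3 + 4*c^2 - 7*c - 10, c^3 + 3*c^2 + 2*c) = c + 1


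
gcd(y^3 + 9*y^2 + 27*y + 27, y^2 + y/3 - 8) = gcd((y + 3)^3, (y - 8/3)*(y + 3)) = y + 3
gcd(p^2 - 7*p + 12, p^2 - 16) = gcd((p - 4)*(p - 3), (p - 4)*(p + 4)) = p - 4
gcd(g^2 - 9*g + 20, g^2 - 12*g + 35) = g - 5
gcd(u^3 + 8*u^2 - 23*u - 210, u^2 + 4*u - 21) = u + 7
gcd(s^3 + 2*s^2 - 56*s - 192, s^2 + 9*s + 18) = s + 6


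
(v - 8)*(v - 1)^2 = v^3 - 10*v^2 + 17*v - 8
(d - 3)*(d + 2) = d^2 - d - 6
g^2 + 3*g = g*(g + 3)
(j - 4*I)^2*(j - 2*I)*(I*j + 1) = I*j^4 + 11*j^3 - 42*I*j^2 - 64*j + 32*I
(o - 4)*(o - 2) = o^2 - 6*o + 8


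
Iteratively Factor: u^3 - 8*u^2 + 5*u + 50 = (u + 2)*(u^2 - 10*u + 25) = (u - 5)*(u + 2)*(u - 5)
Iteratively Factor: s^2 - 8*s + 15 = (s - 3)*(s - 5)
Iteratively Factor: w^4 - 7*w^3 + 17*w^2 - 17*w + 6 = (w - 3)*(w^3 - 4*w^2 + 5*w - 2) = (w - 3)*(w - 1)*(w^2 - 3*w + 2) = (w - 3)*(w - 2)*(w - 1)*(w - 1)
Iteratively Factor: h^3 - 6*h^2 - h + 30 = (h + 2)*(h^2 - 8*h + 15) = (h - 5)*(h + 2)*(h - 3)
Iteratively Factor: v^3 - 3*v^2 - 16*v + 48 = (v + 4)*(v^2 - 7*v + 12) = (v - 3)*(v + 4)*(v - 4)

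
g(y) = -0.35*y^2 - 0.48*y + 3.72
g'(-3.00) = 1.62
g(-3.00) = 2.01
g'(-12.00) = 7.92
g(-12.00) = -40.92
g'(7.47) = -5.71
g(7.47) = -19.40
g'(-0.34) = -0.24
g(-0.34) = 3.84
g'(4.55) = -3.66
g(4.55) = -5.71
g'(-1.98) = 0.91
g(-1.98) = 3.30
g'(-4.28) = 2.52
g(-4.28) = -0.64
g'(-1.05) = 0.26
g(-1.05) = 3.84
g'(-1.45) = 0.54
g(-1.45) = 3.68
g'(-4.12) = 2.40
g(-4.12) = -0.24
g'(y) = -0.7*y - 0.48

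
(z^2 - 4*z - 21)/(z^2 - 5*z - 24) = (z - 7)/(z - 8)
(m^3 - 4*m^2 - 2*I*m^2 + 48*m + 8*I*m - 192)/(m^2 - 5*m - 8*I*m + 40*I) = (m^2 + m*(-4 + 6*I) - 24*I)/(m - 5)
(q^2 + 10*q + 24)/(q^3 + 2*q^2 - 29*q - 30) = (q + 4)/(q^2 - 4*q - 5)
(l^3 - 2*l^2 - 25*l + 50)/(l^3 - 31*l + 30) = (l^2 + 3*l - 10)/(l^2 + 5*l - 6)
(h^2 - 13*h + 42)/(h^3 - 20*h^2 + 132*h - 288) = (h - 7)/(h^2 - 14*h + 48)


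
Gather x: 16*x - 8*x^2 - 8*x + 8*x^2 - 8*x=0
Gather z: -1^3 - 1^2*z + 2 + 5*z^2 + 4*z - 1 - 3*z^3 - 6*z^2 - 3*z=-3*z^3 - z^2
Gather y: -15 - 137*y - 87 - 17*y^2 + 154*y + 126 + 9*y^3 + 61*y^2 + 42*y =9*y^3 + 44*y^2 + 59*y + 24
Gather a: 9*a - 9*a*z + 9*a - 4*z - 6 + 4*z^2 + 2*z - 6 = a*(18 - 9*z) + 4*z^2 - 2*z - 12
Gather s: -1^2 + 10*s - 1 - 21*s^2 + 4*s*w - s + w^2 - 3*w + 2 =-21*s^2 + s*(4*w + 9) + w^2 - 3*w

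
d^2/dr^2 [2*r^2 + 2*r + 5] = 4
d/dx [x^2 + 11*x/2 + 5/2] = 2*x + 11/2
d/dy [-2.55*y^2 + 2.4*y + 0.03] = 2.4 - 5.1*y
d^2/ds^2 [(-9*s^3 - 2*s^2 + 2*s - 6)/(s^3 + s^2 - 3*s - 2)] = 2*(7*s^6 - 75*s^5 - 156*s^4 - 173*s^3 - 114*s^2 - 78*s - 86)/(s^9 + 3*s^8 - 6*s^7 - 23*s^6 + 6*s^5 + 57*s^4 + 21*s^3 - 42*s^2 - 36*s - 8)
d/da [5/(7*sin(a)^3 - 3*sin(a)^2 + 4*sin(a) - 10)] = 5*(-21*sin(a)^2 + 6*sin(a) - 4)*cos(a)/(7*sin(a)^3 - 3*sin(a)^2 + 4*sin(a) - 10)^2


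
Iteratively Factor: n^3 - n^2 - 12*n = (n + 3)*(n^2 - 4*n) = (n - 4)*(n + 3)*(n)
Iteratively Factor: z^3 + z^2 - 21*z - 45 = (z + 3)*(z^2 - 2*z - 15) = (z + 3)^2*(z - 5)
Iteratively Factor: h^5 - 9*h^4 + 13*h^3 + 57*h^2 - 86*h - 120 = (h - 5)*(h^4 - 4*h^3 - 7*h^2 + 22*h + 24) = (h - 5)*(h - 4)*(h^3 - 7*h - 6) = (h - 5)*(h - 4)*(h + 2)*(h^2 - 2*h - 3) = (h - 5)*(h - 4)*(h + 1)*(h + 2)*(h - 3)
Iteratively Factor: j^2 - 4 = (j + 2)*(j - 2)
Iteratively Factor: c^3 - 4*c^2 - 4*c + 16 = (c - 4)*(c^2 - 4) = (c - 4)*(c + 2)*(c - 2)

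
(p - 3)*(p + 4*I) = p^2 - 3*p + 4*I*p - 12*I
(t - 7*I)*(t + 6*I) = t^2 - I*t + 42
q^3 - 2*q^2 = q^2*(q - 2)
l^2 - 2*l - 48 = (l - 8)*(l + 6)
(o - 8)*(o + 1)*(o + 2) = o^3 - 5*o^2 - 22*o - 16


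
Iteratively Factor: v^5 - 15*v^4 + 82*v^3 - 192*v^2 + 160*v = (v - 4)*(v^4 - 11*v^3 + 38*v^2 - 40*v) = (v - 4)^2*(v^3 - 7*v^2 + 10*v) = (v - 4)^2*(v - 2)*(v^2 - 5*v) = (v - 5)*(v - 4)^2*(v - 2)*(v)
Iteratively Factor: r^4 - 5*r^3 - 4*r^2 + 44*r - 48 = (r + 3)*(r^3 - 8*r^2 + 20*r - 16) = (r - 4)*(r + 3)*(r^2 - 4*r + 4) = (r - 4)*(r - 2)*(r + 3)*(r - 2)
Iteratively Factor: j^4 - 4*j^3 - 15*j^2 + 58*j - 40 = (j - 5)*(j^3 + j^2 - 10*j + 8) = (j - 5)*(j - 1)*(j^2 + 2*j - 8) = (j - 5)*(j - 2)*(j - 1)*(j + 4)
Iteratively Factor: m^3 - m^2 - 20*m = (m + 4)*(m^2 - 5*m) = m*(m + 4)*(m - 5)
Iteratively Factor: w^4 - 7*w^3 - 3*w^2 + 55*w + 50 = (w - 5)*(w^3 - 2*w^2 - 13*w - 10) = (w - 5)*(w + 1)*(w^2 - 3*w - 10) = (w - 5)^2*(w + 1)*(w + 2)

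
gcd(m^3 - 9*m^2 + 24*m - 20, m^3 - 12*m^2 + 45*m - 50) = m^2 - 7*m + 10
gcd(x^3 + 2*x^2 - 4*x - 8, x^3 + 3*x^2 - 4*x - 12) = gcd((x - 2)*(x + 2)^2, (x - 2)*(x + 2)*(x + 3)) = x^2 - 4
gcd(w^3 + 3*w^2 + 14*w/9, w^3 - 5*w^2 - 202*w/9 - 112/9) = w^2 + 3*w + 14/9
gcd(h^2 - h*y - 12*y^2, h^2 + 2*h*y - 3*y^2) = h + 3*y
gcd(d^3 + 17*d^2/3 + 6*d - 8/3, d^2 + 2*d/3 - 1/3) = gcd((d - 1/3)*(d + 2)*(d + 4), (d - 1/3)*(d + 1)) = d - 1/3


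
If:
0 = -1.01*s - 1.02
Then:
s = -1.01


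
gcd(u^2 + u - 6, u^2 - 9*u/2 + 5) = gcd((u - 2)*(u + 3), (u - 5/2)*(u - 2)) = u - 2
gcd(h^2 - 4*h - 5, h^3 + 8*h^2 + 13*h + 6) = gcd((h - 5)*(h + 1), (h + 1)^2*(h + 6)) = h + 1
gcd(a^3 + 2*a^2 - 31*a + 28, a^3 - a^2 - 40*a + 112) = a^2 + 3*a - 28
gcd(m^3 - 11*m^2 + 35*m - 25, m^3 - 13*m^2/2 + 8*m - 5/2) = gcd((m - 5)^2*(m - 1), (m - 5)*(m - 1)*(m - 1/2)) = m^2 - 6*m + 5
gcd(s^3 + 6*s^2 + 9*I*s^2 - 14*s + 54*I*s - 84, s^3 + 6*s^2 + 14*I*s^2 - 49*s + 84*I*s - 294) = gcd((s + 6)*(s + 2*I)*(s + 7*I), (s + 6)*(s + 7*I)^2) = s^2 + s*(6 + 7*I) + 42*I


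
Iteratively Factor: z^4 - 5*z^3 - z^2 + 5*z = (z - 1)*(z^3 - 4*z^2 - 5*z) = (z - 1)*(z + 1)*(z^2 - 5*z) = z*(z - 1)*(z + 1)*(z - 5)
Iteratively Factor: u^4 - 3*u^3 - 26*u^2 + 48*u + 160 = (u + 2)*(u^3 - 5*u^2 - 16*u + 80) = (u + 2)*(u + 4)*(u^2 - 9*u + 20) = (u - 4)*(u + 2)*(u + 4)*(u - 5)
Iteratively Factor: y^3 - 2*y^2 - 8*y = (y + 2)*(y^2 - 4*y) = (y - 4)*(y + 2)*(y)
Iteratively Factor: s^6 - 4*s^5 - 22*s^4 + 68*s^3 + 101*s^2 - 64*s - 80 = (s - 1)*(s^5 - 3*s^4 - 25*s^3 + 43*s^2 + 144*s + 80) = (s - 1)*(s + 1)*(s^4 - 4*s^3 - 21*s^2 + 64*s + 80) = (s - 1)*(s + 1)*(s + 4)*(s^3 - 8*s^2 + 11*s + 20) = (s - 1)*(s + 1)^2*(s + 4)*(s^2 - 9*s + 20) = (s - 4)*(s - 1)*(s + 1)^2*(s + 4)*(s - 5)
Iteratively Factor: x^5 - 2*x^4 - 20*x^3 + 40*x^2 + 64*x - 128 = (x + 2)*(x^4 - 4*x^3 - 12*x^2 + 64*x - 64) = (x - 4)*(x + 2)*(x^3 - 12*x + 16) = (x - 4)*(x - 2)*(x + 2)*(x^2 + 2*x - 8) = (x - 4)*(x - 2)*(x + 2)*(x + 4)*(x - 2)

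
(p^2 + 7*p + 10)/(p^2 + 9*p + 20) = (p + 2)/(p + 4)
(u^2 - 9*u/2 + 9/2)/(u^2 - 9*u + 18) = (u - 3/2)/(u - 6)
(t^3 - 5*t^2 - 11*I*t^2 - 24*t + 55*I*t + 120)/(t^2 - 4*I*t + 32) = (t^2 - t*(5 + 3*I) + 15*I)/(t + 4*I)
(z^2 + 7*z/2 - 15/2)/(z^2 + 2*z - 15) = (z - 3/2)/(z - 3)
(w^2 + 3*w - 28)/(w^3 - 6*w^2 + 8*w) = (w + 7)/(w*(w - 2))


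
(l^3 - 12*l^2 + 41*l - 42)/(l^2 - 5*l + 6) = l - 7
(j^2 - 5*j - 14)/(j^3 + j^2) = (j^2 - 5*j - 14)/(j^2*(j + 1))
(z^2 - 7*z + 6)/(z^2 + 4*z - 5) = (z - 6)/(z + 5)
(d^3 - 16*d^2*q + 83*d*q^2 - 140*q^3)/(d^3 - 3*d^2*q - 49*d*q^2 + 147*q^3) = (-d^2 + 9*d*q - 20*q^2)/(-d^2 - 4*d*q + 21*q^2)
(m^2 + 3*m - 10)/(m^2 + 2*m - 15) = (m - 2)/(m - 3)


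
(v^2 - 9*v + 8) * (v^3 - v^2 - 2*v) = v^5 - 10*v^4 + 15*v^3 + 10*v^2 - 16*v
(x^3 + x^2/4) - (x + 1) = x^3 + x^2/4 - x - 1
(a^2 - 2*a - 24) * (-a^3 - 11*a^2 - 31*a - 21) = -a^5 - 9*a^4 + 15*a^3 + 305*a^2 + 786*a + 504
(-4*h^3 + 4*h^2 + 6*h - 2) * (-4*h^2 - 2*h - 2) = 16*h^5 - 8*h^4 - 24*h^3 - 12*h^2 - 8*h + 4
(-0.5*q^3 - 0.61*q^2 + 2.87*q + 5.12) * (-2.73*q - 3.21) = 1.365*q^4 + 3.2703*q^3 - 5.877*q^2 - 23.1903*q - 16.4352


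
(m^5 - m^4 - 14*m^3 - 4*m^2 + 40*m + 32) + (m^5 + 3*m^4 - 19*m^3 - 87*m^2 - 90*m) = 2*m^5 + 2*m^4 - 33*m^3 - 91*m^2 - 50*m + 32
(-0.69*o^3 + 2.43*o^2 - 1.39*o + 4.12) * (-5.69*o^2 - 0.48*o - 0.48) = 3.9261*o^5 - 13.4955*o^4 + 7.0739*o^3 - 23.942*o^2 - 1.3104*o - 1.9776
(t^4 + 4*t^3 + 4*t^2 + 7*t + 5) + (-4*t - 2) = t^4 + 4*t^3 + 4*t^2 + 3*t + 3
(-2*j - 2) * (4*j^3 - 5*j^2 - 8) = -8*j^4 + 2*j^3 + 10*j^2 + 16*j + 16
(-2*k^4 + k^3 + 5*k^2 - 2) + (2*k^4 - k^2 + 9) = k^3 + 4*k^2 + 7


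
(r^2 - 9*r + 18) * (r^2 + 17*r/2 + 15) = r^4 - r^3/2 - 87*r^2/2 + 18*r + 270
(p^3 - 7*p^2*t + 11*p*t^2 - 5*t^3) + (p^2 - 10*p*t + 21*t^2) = p^3 - 7*p^2*t + p^2 + 11*p*t^2 - 10*p*t - 5*t^3 + 21*t^2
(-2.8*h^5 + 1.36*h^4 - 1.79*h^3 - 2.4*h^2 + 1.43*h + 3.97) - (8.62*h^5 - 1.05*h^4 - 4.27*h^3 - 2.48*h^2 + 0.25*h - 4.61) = -11.42*h^5 + 2.41*h^4 + 2.48*h^3 + 0.0800000000000001*h^2 + 1.18*h + 8.58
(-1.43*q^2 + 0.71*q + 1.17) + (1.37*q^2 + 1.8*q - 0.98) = -0.0599999999999998*q^2 + 2.51*q + 0.19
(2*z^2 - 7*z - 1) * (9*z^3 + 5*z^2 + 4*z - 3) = 18*z^5 - 53*z^4 - 36*z^3 - 39*z^2 + 17*z + 3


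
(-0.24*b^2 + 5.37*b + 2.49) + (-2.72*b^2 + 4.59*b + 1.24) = -2.96*b^2 + 9.96*b + 3.73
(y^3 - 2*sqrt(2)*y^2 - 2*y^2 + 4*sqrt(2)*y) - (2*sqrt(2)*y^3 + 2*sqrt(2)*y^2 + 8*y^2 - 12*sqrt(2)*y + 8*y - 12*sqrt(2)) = -2*sqrt(2)*y^3 + y^3 - 10*y^2 - 4*sqrt(2)*y^2 - 8*y + 16*sqrt(2)*y + 12*sqrt(2)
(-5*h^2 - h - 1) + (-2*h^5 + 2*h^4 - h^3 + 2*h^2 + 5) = -2*h^5 + 2*h^4 - h^3 - 3*h^2 - h + 4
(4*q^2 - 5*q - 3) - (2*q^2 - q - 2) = 2*q^2 - 4*q - 1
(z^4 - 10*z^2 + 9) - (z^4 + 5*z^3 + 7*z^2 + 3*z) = -5*z^3 - 17*z^2 - 3*z + 9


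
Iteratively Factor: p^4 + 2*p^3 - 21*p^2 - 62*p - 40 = (p + 1)*(p^3 + p^2 - 22*p - 40) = (p + 1)*(p + 2)*(p^2 - p - 20) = (p + 1)*(p + 2)*(p + 4)*(p - 5)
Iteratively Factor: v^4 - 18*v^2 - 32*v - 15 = (v + 1)*(v^3 - v^2 - 17*v - 15) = (v + 1)*(v + 3)*(v^2 - 4*v - 5) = (v - 5)*(v + 1)*(v + 3)*(v + 1)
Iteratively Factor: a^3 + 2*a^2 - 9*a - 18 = (a + 3)*(a^2 - a - 6) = (a + 2)*(a + 3)*(a - 3)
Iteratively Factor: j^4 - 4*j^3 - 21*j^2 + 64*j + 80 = (j + 4)*(j^3 - 8*j^2 + 11*j + 20) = (j - 4)*(j + 4)*(j^2 - 4*j - 5) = (j - 5)*(j - 4)*(j + 4)*(j + 1)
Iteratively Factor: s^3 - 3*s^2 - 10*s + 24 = (s - 4)*(s^2 + s - 6) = (s - 4)*(s - 2)*(s + 3)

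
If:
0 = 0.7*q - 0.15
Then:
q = 0.21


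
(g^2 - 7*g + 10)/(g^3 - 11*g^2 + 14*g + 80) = (g - 2)/(g^2 - 6*g - 16)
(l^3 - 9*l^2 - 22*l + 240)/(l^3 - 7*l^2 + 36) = (l^2 - 3*l - 40)/(l^2 - l - 6)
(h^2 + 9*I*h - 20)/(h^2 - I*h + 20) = (h + 5*I)/(h - 5*I)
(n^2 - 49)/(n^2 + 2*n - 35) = (n - 7)/(n - 5)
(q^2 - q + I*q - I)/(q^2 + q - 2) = (q + I)/(q + 2)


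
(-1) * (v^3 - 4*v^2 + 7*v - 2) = -v^3 + 4*v^2 - 7*v + 2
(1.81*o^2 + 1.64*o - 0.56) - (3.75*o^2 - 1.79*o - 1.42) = -1.94*o^2 + 3.43*o + 0.86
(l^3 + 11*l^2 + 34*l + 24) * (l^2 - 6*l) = l^5 + 5*l^4 - 32*l^3 - 180*l^2 - 144*l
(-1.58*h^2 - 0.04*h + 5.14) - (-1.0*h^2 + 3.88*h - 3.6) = -0.58*h^2 - 3.92*h + 8.74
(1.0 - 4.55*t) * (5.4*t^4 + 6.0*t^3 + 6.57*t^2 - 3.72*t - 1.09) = -24.57*t^5 - 21.9*t^4 - 23.8935*t^3 + 23.496*t^2 + 1.2395*t - 1.09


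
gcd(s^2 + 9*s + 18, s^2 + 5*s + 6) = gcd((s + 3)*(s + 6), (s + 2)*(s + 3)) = s + 3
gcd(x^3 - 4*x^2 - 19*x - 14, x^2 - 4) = x + 2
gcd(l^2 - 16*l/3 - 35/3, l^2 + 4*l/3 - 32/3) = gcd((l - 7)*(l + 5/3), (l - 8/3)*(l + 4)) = 1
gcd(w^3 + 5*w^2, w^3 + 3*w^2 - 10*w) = w^2 + 5*w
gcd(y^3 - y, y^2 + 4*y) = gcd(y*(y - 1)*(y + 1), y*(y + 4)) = y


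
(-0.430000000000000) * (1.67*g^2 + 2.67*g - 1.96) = -0.7181*g^2 - 1.1481*g + 0.8428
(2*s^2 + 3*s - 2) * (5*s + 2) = 10*s^3 + 19*s^2 - 4*s - 4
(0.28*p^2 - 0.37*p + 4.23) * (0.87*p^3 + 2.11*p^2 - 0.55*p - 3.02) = 0.2436*p^5 + 0.2689*p^4 + 2.7454*p^3 + 8.2832*p^2 - 1.2091*p - 12.7746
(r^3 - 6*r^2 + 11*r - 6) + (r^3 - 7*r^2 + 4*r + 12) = 2*r^3 - 13*r^2 + 15*r + 6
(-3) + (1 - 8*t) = -8*t - 2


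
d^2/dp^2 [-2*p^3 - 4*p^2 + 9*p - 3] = -12*p - 8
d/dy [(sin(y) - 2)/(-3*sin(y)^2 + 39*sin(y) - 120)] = (sin(y)^2 - 4*sin(y) - 14)*cos(y)/(3*(sin(y)^2 - 13*sin(y) + 40)^2)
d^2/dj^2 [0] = 0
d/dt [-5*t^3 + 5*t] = 5 - 15*t^2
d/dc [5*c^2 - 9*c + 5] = 10*c - 9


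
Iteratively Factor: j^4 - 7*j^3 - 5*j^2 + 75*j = (j - 5)*(j^3 - 2*j^2 - 15*j) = (j - 5)*(j + 3)*(j^2 - 5*j) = j*(j - 5)*(j + 3)*(j - 5)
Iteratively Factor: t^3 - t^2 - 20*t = (t)*(t^2 - t - 20) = t*(t - 5)*(t + 4)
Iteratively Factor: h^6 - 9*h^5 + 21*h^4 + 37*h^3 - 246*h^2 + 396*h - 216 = (h - 2)*(h^5 - 7*h^4 + 7*h^3 + 51*h^2 - 144*h + 108) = (h - 2)^2*(h^4 - 5*h^3 - 3*h^2 + 45*h - 54) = (h - 2)^3*(h^3 - 3*h^2 - 9*h + 27) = (h - 2)^3*(h + 3)*(h^2 - 6*h + 9) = (h - 3)*(h - 2)^3*(h + 3)*(h - 3)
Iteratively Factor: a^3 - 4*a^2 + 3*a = (a - 3)*(a^2 - a) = (a - 3)*(a - 1)*(a)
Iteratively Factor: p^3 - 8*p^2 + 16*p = (p)*(p^2 - 8*p + 16) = p*(p - 4)*(p - 4)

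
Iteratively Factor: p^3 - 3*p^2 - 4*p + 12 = (p - 2)*(p^2 - p - 6) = (p - 2)*(p + 2)*(p - 3)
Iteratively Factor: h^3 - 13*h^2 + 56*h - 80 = (h - 5)*(h^2 - 8*h + 16) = (h - 5)*(h - 4)*(h - 4)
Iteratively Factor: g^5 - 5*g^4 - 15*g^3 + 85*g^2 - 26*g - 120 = (g - 3)*(g^4 - 2*g^3 - 21*g^2 + 22*g + 40) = (g - 3)*(g + 1)*(g^3 - 3*g^2 - 18*g + 40) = (g - 3)*(g - 2)*(g + 1)*(g^2 - g - 20) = (g - 5)*(g - 3)*(g - 2)*(g + 1)*(g + 4)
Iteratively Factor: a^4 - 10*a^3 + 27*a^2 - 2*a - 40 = (a - 4)*(a^3 - 6*a^2 + 3*a + 10) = (a - 5)*(a - 4)*(a^2 - a - 2) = (a - 5)*(a - 4)*(a + 1)*(a - 2)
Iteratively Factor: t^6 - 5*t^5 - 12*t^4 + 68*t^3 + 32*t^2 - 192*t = (t - 4)*(t^5 - t^4 - 16*t^3 + 4*t^2 + 48*t) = (t - 4)*(t + 2)*(t^4 - 3*t^3 - 10*t^2 + 24*t) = t*(t - 4)*(t + 2)*(t^3 - 3*t^2 - 10*t + 24) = t*(t - 4)^2*(t + 2)*(t^2 + t - 6) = t*(t - 4)^2*(t - 2)*(t + 2)*(t + 3)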